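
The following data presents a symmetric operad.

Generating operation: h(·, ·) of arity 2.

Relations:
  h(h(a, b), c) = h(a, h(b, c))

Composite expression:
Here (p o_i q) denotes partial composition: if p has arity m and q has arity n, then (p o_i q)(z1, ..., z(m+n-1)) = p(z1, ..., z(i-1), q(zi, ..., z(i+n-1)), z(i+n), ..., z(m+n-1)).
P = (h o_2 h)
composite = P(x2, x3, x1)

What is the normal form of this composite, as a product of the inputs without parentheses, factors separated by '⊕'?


x2 ⊕ x3 ⊕ x1


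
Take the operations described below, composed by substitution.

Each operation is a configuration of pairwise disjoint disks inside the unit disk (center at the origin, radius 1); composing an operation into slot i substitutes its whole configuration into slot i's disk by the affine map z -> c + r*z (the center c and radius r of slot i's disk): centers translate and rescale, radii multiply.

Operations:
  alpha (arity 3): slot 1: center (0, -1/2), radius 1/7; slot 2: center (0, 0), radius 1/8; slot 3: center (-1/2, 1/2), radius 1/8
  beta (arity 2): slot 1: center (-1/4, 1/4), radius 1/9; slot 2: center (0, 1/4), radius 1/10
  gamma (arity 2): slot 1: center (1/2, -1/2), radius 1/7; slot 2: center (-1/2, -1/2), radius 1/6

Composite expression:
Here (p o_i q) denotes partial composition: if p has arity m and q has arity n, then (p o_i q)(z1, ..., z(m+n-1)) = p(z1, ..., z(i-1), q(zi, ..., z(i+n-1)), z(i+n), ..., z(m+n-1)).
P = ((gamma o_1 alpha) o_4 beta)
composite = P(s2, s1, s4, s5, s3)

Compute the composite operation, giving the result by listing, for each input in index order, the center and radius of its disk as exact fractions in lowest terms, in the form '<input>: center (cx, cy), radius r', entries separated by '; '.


Nesting under gamma composes maps z -> c + r*z down each s-path.
input s2: composing its 2 substitution steps yields center (1/2, -4/7), radius 1/49
input s1: composing its 2 substitution steps yields center (1/2, -1/2), radius 1/56
input s4: composing its 2 substitution steps yields center (3/7, -3/7), radius 1/56
input s5: composing its 2 substitution steps yields center (-13/24, -11/24), radius 1/54
input s3: composing its 2 substitution steps yields center (-1/2, -11/24), radius 1/60

s1: center (1/2, -1/2), radius 1/56; s2: center (1/2, -4/7), radius 1/49; s3: center (-1/2, -11/24), radius 1/60; s4: center (3/7, -3/7), radius 1/56; s5: center (-13/24, -11/24), radius 1/54


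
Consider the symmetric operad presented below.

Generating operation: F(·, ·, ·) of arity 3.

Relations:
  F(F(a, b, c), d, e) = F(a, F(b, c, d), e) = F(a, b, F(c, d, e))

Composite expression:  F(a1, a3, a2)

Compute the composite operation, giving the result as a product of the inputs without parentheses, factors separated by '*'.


a1 * a3 * a2

Under associativity of F, the answer is the a's in reading order.
F(a1, a3, a2) linearizes to a1 * a3 * a2


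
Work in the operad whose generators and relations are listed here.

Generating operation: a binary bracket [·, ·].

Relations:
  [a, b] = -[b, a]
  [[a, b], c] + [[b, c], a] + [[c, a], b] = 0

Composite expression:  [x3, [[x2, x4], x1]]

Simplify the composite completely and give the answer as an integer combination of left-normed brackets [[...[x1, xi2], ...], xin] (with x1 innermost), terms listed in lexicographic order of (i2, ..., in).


[[[x1, x2], x4], x3] - [[[x1, x4], x2], x3]

Skip Jacobi rewriting: expand, keep x1-initial words, read off terms.
Composite bracket: [x3, [[x2, x4], x1]]
Full expansion: 8 signed words from ab - ba (2^3 = 8).
Words beginning with x1 determine it all:
  the word x1x2x4x3 carries sign +1 and contributes +[[[x1, x2], x4], x3]
  the word x1x4x2x3 carries sign -1 and contributes -[[[x1, x4], x2], x3]


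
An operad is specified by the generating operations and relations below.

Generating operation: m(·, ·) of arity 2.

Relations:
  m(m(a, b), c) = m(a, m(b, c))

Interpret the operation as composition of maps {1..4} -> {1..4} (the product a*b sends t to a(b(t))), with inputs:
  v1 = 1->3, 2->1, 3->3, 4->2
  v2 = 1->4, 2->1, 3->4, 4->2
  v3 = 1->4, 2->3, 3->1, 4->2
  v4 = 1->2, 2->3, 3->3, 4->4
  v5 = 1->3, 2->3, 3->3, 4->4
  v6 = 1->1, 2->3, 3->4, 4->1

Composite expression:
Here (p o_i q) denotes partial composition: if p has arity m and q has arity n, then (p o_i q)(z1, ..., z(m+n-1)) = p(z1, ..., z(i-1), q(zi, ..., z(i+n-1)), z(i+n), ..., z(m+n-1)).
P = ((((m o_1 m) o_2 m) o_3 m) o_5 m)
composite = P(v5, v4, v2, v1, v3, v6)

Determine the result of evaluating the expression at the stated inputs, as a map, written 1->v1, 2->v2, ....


1->3, 2->4, 3->4, 4->3

m(v2, v1) = 1->4, 2->4, 3->4, 4->1
m(v4, m(v2, v1)) = 1->4, 2->4, 3->4, 4->2
m(v5, m(v4, m(v2, v1))) = 1->4, 2->4, 3->4, 4->3
m(v3, v6) = 1->4, 2->1, 3->2, 4->4
m(m(v5, m(v4, m(v2, v1))), m(v3, v6)) = 1->3, 2->4, 3->4, 4->3


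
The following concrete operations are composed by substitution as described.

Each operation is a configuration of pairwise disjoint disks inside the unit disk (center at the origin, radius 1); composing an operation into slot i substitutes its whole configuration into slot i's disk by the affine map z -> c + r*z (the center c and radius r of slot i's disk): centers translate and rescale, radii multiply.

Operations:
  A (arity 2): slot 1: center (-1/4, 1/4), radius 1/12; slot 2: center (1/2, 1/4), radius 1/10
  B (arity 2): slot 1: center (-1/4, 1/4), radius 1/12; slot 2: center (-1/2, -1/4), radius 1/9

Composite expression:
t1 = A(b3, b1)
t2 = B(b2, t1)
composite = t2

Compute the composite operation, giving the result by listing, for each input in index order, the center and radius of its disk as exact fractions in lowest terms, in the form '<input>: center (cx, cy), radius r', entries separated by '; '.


b1: center (-4/9, -2/9), radius 1/90; b2: center (-1/4, 1/4), radius 1/12; b3: center (-19/36, -2/9), radius 1/108

Each b-disk chains the slot maps above it in B; radii multiply.
input b2: composing its 1 substitution step yields center (-1/4, 1/4), radius 1/12
input b3: composing its 2 substitution steps yields center (-19/36, -2/9), radius 1/108
input b1: composing its 2 substitution steps yields center (-4/9, -2/9), radius 1/90


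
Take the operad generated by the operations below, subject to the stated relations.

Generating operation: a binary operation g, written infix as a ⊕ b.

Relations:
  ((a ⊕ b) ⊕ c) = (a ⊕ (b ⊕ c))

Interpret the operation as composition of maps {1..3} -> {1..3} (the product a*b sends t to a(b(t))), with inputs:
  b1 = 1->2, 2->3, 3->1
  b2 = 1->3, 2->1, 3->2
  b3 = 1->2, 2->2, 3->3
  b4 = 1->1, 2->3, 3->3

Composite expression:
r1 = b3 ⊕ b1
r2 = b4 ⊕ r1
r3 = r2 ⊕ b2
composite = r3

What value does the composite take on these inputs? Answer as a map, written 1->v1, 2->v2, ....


(b3 ⊕ b1) = 1->2, 2->3, 3->2
(b4 ⊕ (b3 ⊕ b1)) = 1->3, 2->3, 3->3
((b4 ⊕ (b3 ⊕ b1)) ⊕ b2) = 1->3, 2->3, 3->3

1->3, 2->3, 3->3


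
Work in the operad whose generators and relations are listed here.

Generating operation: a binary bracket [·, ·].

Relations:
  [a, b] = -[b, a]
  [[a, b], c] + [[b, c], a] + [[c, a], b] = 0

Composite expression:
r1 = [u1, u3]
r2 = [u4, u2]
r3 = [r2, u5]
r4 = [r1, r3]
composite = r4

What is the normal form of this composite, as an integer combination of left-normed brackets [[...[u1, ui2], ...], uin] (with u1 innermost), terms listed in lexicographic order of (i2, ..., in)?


-[[[[u1, u3], u2], u4], u5] + [[[[u1, u3], u4], u2], u5] + [[[[u1, u3], u5], u2], u4] - [[[[u1, u3], u5], u4], u2]

A multilinear Lie element is pinned by u1-initial words (u1 innermost).
Composite bracket: [[u1, u3], [[u4, u2], u5]]
The bracket unfolds into 16 signed words via [a, b] = ab - ba (2^4 = 16).
Coefficients come from the u1-initial words:
  word u1u3u2u4u5 has sign -1, contributing -[[[[u1, u3], u2], u4], u5]
  word u1u3u4u2u5 has sign +1, contributing +[[[[u1, u3], u4], u2], u5]
  word u1u3u5u2u4 has sign +1, contributing +[[[[u1, u3], u5], u2], u4]
  word u1u3u5u4u2 has sign -1, contributing -[[[[u1, u3], u5], u4], u2]


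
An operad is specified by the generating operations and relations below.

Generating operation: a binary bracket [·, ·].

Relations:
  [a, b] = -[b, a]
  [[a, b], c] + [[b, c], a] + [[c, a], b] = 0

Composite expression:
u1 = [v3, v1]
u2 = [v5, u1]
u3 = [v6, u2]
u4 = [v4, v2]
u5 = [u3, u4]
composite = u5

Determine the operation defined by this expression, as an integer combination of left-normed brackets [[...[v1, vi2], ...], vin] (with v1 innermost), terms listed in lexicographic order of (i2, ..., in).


[[[[[v1, v3], v5], v6], v2], v4] - [[[[[v1, v3], v5], v6], v4], v2]

In the tensor algebra, words opening v1 carry the v1-anchored form.
Composite bracket: [[v6, [v5, [v3, v1]]], [v4, v2]]
Expanding via [a, b] = ab - ba: 32 signed words (2^5 = 32).
The v1-initial words carry the normal form:
  sign of v1v3v5v6v2v4 is +1, so it contributes +[[[[[v1, v3], v5], v6], v2], v4]
  sign of v1v3v5v6v4v2 is -1, so it contributes -[[[[[v1, v3], v5], v6], v4], v2]


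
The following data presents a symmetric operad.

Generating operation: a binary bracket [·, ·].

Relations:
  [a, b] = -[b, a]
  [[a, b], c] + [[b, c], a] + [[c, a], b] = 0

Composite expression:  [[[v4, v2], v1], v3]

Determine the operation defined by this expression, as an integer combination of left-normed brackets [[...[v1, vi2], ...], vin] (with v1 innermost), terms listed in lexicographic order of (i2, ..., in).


[[[v1, v2], v4], v3] - [[[v1, v4], v2], v3]

Left-normed coefficients sit on the v1-initial expansion words.
Composite bracket: [[[v4, v2], v1], v3]
Each bracket splits as ab - ba, giving 8 signed words (2^3 = 8).
Words beginning with v1 determine it all:
  the word v1v2v4v3 carries sign +1 and contributes +[[[v1, v2], v4], v3]
  the word v1v4v2v3 carries sign -1 and contributes -[[[v1, v4], v2], v3]


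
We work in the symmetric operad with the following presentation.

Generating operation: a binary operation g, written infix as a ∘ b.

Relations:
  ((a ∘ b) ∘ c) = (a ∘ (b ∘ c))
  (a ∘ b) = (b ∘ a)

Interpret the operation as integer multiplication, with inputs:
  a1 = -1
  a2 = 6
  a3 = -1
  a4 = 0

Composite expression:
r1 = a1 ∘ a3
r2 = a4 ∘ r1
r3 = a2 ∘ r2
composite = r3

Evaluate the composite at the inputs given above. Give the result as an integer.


0


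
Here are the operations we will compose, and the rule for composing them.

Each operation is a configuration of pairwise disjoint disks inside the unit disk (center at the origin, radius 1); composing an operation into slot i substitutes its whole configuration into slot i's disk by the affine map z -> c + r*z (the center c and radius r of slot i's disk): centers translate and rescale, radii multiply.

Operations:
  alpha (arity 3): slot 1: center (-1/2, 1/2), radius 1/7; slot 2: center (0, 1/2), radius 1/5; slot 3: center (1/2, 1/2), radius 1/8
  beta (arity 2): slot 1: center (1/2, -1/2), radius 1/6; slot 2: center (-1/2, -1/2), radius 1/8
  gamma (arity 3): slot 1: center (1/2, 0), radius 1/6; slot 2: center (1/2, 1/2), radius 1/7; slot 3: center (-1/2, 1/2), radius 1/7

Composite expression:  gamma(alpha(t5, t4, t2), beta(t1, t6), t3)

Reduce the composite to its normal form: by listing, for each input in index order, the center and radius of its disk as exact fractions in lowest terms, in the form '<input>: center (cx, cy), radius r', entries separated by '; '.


Only the slot chain above each t matters under gamma; compose those maps.
input t5: composing its 2 substitution steps yields center (5/12, 1/12), radius 1/42
input t4: composing its 2 substitution steps yields center (1/2, 1/12), radius 1/30
input t2: composing its 2 substitution steps yields center (7/12, 1/12), radius 1/48
input t1: composing its 2 substitution steps yields center (4/7, 3/7), radius 1/42
input t6: composing its 2 substitution steps yields center (3/7, 3/7), radius 1/56
input t3: composing its 1 substitution step yields center (-1/2, 1/2), radius 1/7

t1: center (4/7, 3/7), radius 1/42; t2: center (7/12, 1/12), radius 1/48; t3: center (-1/2, 1/2), radius 1/7; t4: center (1/2, 1/12), radius 1/30; t5: center (5/12, 1/12), radius 1/42; t6: center (3/7, 3/7), radius 1/56


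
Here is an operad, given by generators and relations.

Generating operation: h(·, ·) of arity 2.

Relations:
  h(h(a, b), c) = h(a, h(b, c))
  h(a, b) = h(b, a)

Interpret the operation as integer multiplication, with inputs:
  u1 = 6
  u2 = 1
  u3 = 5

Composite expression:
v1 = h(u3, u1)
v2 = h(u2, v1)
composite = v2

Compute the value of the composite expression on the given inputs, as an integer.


30

h(u3, u1) = 30
h(u2, h(u3, u1)) = 30


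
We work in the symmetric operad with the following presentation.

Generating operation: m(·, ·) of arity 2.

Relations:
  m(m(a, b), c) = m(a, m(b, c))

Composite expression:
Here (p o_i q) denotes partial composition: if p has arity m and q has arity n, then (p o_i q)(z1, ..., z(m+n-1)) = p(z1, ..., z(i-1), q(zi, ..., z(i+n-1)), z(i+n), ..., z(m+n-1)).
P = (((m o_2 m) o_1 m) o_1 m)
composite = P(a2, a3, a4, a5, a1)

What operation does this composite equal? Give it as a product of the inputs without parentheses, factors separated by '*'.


Under associativity of m, the answer is the a's in reading order.
m(a2, a3) unparenthesizes to a2 * a3
m(m(a2, a3), a4) unparenthesizes to a2 * a3 * a4
m(a5, a1) unparenthesizes to a5 * a1
m(m(m(a2, a3), a4), m(a5, a1)) unparenthesizes to a2 * a3 * a4 * a5 * a1

a2 * a3 * a4 * a5 * a1


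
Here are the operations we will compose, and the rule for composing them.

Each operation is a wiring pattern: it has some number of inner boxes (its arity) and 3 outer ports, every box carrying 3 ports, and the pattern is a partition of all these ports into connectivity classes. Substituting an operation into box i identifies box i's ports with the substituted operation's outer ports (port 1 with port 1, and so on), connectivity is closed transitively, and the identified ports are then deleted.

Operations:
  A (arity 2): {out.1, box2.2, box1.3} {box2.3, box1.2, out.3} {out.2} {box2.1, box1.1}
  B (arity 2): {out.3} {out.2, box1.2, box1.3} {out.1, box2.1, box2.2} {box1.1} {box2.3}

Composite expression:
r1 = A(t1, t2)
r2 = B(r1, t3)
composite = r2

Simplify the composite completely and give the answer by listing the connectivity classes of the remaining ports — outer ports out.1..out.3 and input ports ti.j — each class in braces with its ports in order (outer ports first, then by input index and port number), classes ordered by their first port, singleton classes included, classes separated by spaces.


{out.1, t3.1, t3.2} {out.2, t1.2, t2.3} {out.3} {t1.1, t2.1} {t1.3, t2.2} {t3.3}

Substituting into B glues patterns; closure does the rest.
through A, on inputs (t1, t2): {out.1, t1.3, t2.2} {out.2} {out.3, t1.2, t2.3} {t1.1, t2.1} (out.j = stage outer ports)
through B, on inputs (t1, t2, t3): {out.1, t3.1, t3.2} {out.2, t1.2, t2.3} {out.3} {t1.1, t2.1} {t1.3, t2.2} {t3.3} (out.j = stage outer ports)


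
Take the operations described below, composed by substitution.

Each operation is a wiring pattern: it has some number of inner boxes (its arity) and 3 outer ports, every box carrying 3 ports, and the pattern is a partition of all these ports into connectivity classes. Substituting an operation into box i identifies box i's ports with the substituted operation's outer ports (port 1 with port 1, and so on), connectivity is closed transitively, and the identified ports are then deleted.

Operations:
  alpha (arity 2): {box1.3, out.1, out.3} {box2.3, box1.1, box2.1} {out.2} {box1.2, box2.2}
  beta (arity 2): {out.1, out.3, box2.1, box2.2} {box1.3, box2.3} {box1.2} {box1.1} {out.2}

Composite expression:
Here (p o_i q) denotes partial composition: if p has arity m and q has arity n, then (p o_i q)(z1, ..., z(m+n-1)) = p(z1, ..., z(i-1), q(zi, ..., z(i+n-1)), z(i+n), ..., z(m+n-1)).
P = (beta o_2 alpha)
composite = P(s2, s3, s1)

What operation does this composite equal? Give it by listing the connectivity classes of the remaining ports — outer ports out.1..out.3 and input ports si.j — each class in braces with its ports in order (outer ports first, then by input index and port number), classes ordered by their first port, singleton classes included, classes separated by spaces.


{out.1, out.3, s2.3, s3.3} {out.2} {s1.1, s1.3, s3.1} {s1.2, s3.2} {s2.1} {s2.2}

Substituting into beta glues patterns; closure does the rest.
through alpha, on inputs (s3, s1): {out.1, out.3, s3.3} {out.2} {s1.1, s1.3, s3.1} {s1.2, s3.2} (out.j = stage outer ports)
through beta, on inputs (s2, s3, s1): {out.1, out.3, s2.3, s3.3} {out.2} {s1.1, s1.3, s3.1} {s1.2, s3.2} {s2.1} {s2.2} (out.j = stage outer ports)


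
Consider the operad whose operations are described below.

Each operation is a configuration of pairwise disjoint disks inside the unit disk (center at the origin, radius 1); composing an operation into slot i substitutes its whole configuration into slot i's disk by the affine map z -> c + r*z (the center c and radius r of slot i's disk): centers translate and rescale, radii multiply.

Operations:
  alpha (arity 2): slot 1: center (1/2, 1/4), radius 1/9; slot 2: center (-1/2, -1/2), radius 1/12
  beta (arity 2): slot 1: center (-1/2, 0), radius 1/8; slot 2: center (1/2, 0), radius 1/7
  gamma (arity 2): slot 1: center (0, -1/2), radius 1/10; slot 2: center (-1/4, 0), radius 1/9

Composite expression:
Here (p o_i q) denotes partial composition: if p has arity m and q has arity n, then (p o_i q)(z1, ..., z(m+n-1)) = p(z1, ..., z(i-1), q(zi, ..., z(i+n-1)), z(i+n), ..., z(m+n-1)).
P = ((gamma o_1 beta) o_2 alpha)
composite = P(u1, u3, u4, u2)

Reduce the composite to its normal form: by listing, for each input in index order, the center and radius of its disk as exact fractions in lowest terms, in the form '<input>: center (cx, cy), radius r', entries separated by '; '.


Only the slot chain above each u matters under gamma; compose those maps.
u1: after 2 affine steps, its disk has center (-1/20, -1/2), radius 1/80
u3: after 3 affine steps, its disk has center (2/35, -139/280), radius 1/630
u4: after 3 affine steps, its disk has center (3/70, -71/140), radius 1/840
u2: after 1 affine step, its disk has center (-1/4, 0), radius 1/9

u1: center (-1/20, -1/2), radius 1/80; u2: center (-1/4, 0), radius 1/9; u3: center (2/35, -139/280), radius 1/630; u4: center (3/70, -71/140), radius 1/840


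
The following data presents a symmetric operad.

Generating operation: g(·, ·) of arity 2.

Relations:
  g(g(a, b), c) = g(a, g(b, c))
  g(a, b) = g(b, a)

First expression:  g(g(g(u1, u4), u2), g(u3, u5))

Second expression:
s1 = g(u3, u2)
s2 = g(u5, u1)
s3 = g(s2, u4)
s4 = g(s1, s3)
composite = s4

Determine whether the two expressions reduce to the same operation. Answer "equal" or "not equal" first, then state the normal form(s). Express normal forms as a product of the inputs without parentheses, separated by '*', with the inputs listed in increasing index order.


equal: each reduces to u1 * u2 * u3 * u4 * u5

Normal form of the first expression: u1 * u2 * u3 * u4 * u5
Normal form of the second expression: u1 * u2 * u3 * u4 * u5
Both agree, so they are equal.


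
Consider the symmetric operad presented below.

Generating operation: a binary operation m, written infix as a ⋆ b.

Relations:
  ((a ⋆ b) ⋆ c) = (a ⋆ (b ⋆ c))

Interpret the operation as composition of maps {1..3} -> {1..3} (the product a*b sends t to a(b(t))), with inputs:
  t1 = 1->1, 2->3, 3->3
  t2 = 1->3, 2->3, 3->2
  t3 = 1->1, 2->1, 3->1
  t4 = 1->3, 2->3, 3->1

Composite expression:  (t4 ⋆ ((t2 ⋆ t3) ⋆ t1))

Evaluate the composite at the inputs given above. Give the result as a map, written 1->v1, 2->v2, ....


1->1, 2->1, 3->1


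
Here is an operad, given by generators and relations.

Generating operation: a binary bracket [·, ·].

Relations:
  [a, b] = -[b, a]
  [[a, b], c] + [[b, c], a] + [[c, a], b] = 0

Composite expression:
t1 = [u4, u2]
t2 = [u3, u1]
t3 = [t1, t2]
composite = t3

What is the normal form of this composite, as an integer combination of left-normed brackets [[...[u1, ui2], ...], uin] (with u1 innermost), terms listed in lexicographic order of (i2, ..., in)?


-[[[u1, u3], u2], u4] + [[[u1, u3], u4], u2]

Skip Jacobi rewriting: expand, keep u1-initial words, read off terms.
Composite bracket: [[u4, u2], [u3, u1]]
Full expansion: 8 signed words from ab - ba (2^3 = 8).
Only words starting with u1 matter:
  the word u1u3u2u4 carries sign -1 and contributes -[[[u1, u3], u2], u4]
  the word u1u3u4u2 carries sign +1 and contributes +[[[u1, u3], u4], u2]


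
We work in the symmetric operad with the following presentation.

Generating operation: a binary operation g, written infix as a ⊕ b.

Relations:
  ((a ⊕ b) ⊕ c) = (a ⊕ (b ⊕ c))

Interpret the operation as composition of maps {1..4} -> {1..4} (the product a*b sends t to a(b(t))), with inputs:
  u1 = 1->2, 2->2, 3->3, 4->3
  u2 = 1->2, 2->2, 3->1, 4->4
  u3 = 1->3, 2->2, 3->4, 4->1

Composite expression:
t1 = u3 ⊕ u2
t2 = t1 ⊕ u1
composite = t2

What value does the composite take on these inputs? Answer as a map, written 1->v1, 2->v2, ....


1->2, 2->2, 3->3, 4->3

(u3 ⊕ u2) = 1->2, 2->2, 3->3, 4->1
((u3 ⊕ u2) ⊕ u1) = 1->2, 2->2, 3->3, 4->3


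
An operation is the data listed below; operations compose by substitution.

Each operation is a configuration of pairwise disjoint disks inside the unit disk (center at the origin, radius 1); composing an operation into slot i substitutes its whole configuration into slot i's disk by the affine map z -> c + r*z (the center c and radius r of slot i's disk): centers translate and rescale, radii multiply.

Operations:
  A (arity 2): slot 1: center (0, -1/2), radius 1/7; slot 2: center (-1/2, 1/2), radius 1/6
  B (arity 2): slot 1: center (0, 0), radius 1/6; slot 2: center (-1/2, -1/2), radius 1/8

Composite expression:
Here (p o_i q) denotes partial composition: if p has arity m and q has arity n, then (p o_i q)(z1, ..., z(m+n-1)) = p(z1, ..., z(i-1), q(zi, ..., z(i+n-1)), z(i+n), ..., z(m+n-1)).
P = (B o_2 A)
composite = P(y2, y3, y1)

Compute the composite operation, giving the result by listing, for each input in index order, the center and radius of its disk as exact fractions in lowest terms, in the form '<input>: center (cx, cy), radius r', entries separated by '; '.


Below B, radii multiply path by path; the y-disk centers shift.
y2: after 1 affine step, its disk has center (0, 0), radius 1/6
y3: after 2 affine steps, its disk has center (-1/2, -9/16), radius 1/56
y1: after 2 affine steps, its disk has center (-9/16, -7/16), radius 1/48

y1: center (-9/16, -7/16), radius 1/48; y2: center (0, 0), radius 1/6; y3: center (-1/2, -9/16), radius 1/56


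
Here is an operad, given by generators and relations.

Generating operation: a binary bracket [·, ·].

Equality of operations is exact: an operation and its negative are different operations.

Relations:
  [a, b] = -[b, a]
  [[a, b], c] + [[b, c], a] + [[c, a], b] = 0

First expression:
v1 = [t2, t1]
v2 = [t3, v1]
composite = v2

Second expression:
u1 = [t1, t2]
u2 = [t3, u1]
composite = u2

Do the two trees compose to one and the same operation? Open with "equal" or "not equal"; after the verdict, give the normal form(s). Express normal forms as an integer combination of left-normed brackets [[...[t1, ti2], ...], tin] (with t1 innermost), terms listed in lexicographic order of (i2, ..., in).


not equal — first [[t1, t2], t3], second -[[t1, t2], t3]

In normal form, the first expression is [[t1, t2], t3]
In normal form, the second expression is -[[t1, t2], t3]
Distinct normal forms: not equal.


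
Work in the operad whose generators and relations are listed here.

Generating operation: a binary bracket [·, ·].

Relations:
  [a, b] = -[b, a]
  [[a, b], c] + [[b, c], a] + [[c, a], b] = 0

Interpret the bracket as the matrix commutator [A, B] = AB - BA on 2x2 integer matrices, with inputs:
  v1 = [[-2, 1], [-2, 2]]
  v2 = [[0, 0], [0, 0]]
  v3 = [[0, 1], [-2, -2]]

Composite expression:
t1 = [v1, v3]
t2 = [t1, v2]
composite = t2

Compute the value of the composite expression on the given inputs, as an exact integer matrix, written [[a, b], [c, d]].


[[0, 0], [0, 0]]

[v1, v3] = [[0, -6], [-12, 0]]
[[v1, v3], v2] = [[0, 0], [0, 0]]


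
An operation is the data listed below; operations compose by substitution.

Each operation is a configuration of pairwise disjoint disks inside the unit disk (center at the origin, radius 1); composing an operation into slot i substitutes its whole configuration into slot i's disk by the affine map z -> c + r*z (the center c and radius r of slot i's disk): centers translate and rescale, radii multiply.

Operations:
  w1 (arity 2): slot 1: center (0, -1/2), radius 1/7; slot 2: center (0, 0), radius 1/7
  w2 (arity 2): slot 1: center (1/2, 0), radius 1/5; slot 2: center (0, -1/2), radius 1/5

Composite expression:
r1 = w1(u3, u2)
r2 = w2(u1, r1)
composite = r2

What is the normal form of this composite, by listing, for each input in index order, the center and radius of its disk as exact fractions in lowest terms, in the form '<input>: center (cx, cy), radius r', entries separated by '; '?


Each u-disk chains the slot maps above it in w2; radii multiply.
for u1, the 1-step affine chain lands on center (1/2, 0), radius 1/5
for u3, the 2-step affine chain lands on center (0, -3/5), radius 1/35
for u2, the 2-step affine chain lands on center (0, -1/2), radius 1/35

u1: center (1/2, 0), radius 1/5; u2: center (0, -1/2), radius 1/35; u3: center (0, -3/5), radius 1/35


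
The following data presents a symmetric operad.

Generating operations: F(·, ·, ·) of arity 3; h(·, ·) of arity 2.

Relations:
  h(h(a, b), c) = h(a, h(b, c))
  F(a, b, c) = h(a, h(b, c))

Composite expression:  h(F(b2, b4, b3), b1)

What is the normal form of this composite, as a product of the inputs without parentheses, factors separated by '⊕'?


Every regrouping of h is equal, so read the b-inputs in written order.
F(b2, b4, b3) spells out as b2 ⊕ b4 ⊕ b3
h(F(b2, b4, b3), b1) spells out as b2 ⊕ b4 ⊕ b3 ⊕ b1

b2 ⊕ b4 ⊕ b3 ⊕ b1


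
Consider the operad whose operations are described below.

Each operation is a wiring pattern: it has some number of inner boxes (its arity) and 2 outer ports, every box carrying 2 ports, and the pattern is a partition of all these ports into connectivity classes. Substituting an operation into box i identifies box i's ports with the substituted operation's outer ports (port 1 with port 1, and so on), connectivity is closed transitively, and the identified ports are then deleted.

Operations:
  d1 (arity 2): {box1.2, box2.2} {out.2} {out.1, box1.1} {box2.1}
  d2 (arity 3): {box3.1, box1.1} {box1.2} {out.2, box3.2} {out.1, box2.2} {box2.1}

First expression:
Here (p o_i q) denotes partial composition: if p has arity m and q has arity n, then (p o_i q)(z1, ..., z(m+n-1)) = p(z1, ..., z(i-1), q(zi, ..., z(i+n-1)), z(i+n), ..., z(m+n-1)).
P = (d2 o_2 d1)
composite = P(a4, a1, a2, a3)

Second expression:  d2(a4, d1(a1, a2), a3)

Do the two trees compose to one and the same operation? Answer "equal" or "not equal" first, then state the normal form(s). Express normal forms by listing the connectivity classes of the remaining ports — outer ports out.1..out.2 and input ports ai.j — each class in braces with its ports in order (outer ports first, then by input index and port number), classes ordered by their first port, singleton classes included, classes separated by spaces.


The first expression reduces to {out.1} {out.2, a3.2} {a1.1} {a1.2, a2.2} {a2.1} {a3.1, a4.1} {a4.2}
The second expression reduces to {out.1} {out.2, a3.2} {a1.1} {a1.2, a2.2} {a2.1} {a3.1, a4.1} {a4.2}
The normal forms match — equal.

equal; the common form is {out.1} {out.2, a3.2} {a1.1} {a1.2, a2.2} {a2.1} {a3.1, a4.1} {a4.2}


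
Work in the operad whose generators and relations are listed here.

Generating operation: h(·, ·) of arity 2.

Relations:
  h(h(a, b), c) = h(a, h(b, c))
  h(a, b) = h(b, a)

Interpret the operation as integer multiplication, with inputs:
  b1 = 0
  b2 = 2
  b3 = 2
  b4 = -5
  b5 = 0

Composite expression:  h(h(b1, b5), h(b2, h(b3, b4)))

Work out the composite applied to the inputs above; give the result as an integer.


0

h(b1, b5) = 0
h(b3, b4) = -10
h(b2, h(b3, b4)) = -20
h(h(b1, b5), h(b2, h(b3, b4))) = 0


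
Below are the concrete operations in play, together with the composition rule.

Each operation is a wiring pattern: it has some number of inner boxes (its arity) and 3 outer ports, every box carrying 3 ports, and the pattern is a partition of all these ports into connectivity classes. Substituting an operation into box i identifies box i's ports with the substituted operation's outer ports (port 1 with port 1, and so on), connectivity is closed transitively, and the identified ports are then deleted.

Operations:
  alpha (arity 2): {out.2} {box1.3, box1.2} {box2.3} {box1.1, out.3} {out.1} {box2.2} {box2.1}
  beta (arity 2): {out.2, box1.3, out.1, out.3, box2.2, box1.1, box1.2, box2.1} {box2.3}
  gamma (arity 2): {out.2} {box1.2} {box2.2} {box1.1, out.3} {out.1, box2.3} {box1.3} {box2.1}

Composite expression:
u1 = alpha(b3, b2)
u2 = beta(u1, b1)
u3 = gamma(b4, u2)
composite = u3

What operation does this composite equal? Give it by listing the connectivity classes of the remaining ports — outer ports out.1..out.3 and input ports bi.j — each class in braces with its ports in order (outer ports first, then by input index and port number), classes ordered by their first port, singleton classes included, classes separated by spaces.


{out.1, b1.1, b1.2, b3.1} {out.2} {out.3, b4.1} {b1.3} {b2.1} {b2.2} {b2.3} {b3.2, b3.3} {b4.2} {b4.3}

Substituting into gamma glues patterns; closure does the rest.
alpha over (b3, b2) gives {out.1} {out.2} {out.3, b3.1} {b2.1} {b2.2} {b2.3} {b3.2, b3.3}, out.j being that stage's outer ports
beta over (b3, b2, b1) gives {out.1, out.2, out.3, b1.1, b1.2, b3.1} {b1.3} {b2.1} {b2.2} {b2.3} {b3.2, b3.3}, out.j being that stage's outer ports
gamma over (b4, b3, b2, b1) gives {out.1, b1.1, b1.2, b3.1} {out.2} {out.3, b4.1} {b1.3} {b2.1} {b2.2} {b2.3} {b3.2, b3.3} {b4.2} {b4.3}, out.j being that stage's outer ports


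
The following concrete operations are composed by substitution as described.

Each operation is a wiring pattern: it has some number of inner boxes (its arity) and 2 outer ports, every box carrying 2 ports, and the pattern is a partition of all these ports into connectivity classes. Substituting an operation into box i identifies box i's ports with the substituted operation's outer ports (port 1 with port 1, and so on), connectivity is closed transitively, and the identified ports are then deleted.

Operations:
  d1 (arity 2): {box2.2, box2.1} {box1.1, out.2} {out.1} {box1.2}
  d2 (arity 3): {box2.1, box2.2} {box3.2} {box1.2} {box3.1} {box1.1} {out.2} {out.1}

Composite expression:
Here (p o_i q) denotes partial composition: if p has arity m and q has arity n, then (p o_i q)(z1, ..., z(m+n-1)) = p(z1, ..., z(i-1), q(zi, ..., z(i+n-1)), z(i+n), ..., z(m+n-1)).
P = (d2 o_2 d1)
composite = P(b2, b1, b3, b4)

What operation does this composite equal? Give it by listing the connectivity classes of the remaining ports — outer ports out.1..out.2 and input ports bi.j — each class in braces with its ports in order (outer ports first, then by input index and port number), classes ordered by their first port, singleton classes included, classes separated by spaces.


{out.1} {out.2} {b1.1} {b1.2} {b2.1} {b2.2} {b3.1, b3.2} {b4.1} {b4.2}

After gluing at d2, chains via deleted ports link the b-ports.
d1 over (b1, b3) gives {out.1} {out.2, b1.1} {b1.2} {b3.1, b3.2}, out.j being that stage's outer ports
d2 over (b2, b1, b3, b4) gives {out.1} {out.2} {b1.1} {b1.2} {b2.1} {b2.2} {b3.1, b3.2} {b4.1} {b4.2}, out.j being that stage's outer ports


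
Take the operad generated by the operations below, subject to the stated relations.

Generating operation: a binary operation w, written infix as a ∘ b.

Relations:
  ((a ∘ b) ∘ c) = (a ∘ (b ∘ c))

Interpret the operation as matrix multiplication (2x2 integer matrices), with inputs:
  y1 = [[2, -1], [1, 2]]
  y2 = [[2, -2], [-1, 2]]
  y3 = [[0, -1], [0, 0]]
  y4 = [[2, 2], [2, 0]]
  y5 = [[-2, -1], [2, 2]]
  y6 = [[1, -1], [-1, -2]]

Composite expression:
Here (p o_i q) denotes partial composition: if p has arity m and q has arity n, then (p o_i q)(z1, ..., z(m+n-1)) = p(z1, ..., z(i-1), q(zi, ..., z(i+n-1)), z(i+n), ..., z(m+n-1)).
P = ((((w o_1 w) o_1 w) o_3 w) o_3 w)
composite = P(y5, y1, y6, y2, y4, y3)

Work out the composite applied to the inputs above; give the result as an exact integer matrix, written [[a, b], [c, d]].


[[0, -10], [0, 20]]

(y5 ∘ y1) = [[-5, 0], [6, 2]]
(y6 ∘ y2) = [[3, -4], [0, -2]]
((y6 ∘ y2) ∘ y4) = [[-2, 6], [-4, 0]]
((y5 ∘ y1) ∘ ((y6 ∘ y2) ∘ y4)) = [[10, -30], [-20, 36]]
(((y5 ∘ y1) ∘ ((y6 ∘ y2) ∘ y4)) ∘ y3) = [[0, -10], [0, 20]]


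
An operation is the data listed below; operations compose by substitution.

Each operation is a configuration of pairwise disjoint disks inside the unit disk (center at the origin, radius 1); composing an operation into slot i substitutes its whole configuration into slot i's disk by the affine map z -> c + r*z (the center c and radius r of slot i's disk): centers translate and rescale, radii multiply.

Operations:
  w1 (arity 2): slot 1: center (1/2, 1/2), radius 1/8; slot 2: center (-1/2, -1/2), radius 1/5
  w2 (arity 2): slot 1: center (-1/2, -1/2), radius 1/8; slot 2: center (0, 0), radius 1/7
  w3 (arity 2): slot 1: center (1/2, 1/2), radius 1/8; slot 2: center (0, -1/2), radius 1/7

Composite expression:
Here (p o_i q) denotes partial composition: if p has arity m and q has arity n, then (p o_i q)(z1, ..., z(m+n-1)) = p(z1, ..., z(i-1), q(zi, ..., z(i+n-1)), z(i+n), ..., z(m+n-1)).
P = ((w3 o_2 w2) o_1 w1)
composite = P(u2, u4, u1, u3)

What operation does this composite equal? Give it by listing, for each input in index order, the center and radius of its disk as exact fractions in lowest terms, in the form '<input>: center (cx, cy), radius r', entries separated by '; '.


u1: center (-1/14, -4/7), radius 1/56; u2: center (9/16, 9/16), radius 1/64; u3: center (0, -1/2), radius 1/49; u4: center (7/16, 7/16), radius 1/40

Only the slot chain above each u matters under w3; compose those maps.
u2 passes through 2 substitutions, ending at center (9/16, 9/16), radius 1/64
u4 passes through 2 substitutions, ending at center (7/16, 7/16), radius 1/40
u1 passes through 2 substitutions, ending at center (-1/14, -4/7), radius 1/56
u3 passes through 2 substitutions, ending at center (0, -1/2), radius 1/49


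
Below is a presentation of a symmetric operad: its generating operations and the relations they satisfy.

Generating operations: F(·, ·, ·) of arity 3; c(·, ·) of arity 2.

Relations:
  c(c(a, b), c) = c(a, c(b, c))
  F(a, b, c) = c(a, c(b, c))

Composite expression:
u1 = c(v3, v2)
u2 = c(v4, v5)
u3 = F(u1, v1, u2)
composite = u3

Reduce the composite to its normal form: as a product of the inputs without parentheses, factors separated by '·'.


Key point: F is associative — brackets drop, the v-order remains.
c(v3, v2) linearizes to v3 · v2
c(v4, v5) linearizes to v4 · v5
F(c(v3, v2), v1, c(v4, v5)) linearizes to v3 · v2 · v1 · v4 · v5

v3 · v2 · v1 · v4 · v5


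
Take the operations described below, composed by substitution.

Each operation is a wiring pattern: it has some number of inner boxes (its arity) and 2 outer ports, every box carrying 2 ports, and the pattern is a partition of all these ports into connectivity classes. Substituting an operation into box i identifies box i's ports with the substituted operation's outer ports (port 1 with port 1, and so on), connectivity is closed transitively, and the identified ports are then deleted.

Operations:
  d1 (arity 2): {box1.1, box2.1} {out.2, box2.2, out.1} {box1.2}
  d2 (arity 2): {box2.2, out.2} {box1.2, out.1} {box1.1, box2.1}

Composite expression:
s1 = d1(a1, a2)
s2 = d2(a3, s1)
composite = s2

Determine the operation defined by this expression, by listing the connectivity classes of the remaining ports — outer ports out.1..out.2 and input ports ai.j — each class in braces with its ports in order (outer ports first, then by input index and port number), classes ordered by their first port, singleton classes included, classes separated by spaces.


{out.1, a3.2} {out.2, a2.2, a3.1} {a1.1, a2.1} {a1.2}

Connectivity passes through glued d2-boundaries; trace each wire chain.
the subtree at d1 composes to {out.1, out.2, a2.2} {a1.1, a2.1} {a1.2} on (a1, a2); out.j = own outer ports
the subtree at d2 composes to {out.1, a3.2} {out.2, a2.2, a3.1} {a1.1, a2.1} {a1.2} on (a3, a1, a2); out.j = own outer ports


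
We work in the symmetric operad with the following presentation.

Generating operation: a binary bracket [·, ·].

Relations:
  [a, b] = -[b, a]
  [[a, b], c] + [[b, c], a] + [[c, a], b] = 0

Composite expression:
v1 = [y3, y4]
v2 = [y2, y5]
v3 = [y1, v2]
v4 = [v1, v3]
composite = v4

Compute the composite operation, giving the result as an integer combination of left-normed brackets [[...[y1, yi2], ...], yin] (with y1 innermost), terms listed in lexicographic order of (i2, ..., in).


In the tensor algebra, words opening y1 carry the y1-anchored form.
Composite bracket: [[y3, y4], [y1, [y2, y5]]]
Applying ab - ba throughout gives 16 signed words (2^4 = 16).
Coefficients come from the y1-initial words:
  y1y2y5y3y4 appears with sign -1, giving the term -[[[[y1, y2], y5], y3], y4]
  y1y2y5y4y3 appears with sign +1, giving the term +[[[[y1, y2], y5], y4], y3]
  y1y5y2y3y4 appears with sign +1, giving the term +[[[[y1, y5], y2], y3], y4]
  y1y5y2y4y3 appears with sign -1, giving the term -[[[[y1, y5], y2], y4], y3]

-[[[[y1, y2], y5], y3], y4] + [[[[y1, y2], y5], y4], y3] + [[[[y1, y5], y2], y3], y4] - [[[[y1, y5], y2], y4], y3]


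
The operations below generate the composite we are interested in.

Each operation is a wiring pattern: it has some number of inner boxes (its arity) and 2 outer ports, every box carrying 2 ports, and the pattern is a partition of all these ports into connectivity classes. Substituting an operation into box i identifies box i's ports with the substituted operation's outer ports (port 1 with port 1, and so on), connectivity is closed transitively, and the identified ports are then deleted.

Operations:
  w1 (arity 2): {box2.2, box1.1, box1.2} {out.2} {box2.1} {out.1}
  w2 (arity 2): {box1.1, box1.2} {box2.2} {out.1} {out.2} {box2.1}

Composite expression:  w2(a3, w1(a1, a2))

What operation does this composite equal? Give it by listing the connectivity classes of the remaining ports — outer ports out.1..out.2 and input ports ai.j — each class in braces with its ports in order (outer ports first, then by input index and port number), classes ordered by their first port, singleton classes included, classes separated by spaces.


{out.1} {out.2} {a1.1, a1.2, a2.2} {a2.1} {a3.1, a3.2}


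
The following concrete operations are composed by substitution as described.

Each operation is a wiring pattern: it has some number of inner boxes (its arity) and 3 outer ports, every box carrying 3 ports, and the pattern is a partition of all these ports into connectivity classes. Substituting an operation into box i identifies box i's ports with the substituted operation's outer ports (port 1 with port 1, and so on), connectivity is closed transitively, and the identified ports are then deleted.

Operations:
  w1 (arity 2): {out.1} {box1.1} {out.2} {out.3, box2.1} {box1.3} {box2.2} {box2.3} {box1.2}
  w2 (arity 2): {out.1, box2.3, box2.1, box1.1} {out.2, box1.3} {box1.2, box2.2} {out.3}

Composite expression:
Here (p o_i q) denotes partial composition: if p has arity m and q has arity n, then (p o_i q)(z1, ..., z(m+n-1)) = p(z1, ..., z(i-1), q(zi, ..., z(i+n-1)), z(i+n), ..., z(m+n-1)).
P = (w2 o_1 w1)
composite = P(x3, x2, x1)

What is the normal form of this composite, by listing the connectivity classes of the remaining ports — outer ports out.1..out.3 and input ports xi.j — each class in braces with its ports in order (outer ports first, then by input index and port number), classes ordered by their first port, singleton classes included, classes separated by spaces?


{out.1, x1.1, x1.3} {out.2, x2.1} {out.3} {x1.2} {x2.2} {x2.3} {x3.1} {x3.2} {x3.3}

Connectivity passes through glued w2-boundaries; trace each wire chain.
the subtree at w1 composes to {out.1} {out.2} {out.3, x2.1} {x2.2} {x2.3} {x3.1} {x3.2} {x3.3} on (x3, x2); out.j = own outer ports
the subtree at w2 composes to {out.1, x1.1, x1.3} {out.2, x2.1} {out.3} {x1.2} {x2.2} {x2.3} {x3.1} {x3.2} {x3.3} on (x3, x2, x1); out.j = own outer ports
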